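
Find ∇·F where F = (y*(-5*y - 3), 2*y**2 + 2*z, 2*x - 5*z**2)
4*y - 10*z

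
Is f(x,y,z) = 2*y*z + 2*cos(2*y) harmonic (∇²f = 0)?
No, ∇²f = -8*cos(2*y)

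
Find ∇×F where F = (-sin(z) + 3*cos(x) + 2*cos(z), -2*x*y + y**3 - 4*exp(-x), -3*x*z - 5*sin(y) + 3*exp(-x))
(-5*cos(y), 3*z - 2*sin(z) - cos(z) + 3*exp(-x), -2*y + 4*exp(-x))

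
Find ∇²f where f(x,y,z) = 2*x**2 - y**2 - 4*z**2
-6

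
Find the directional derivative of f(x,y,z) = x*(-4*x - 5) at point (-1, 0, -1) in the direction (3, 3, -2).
9*sqrt(22)/22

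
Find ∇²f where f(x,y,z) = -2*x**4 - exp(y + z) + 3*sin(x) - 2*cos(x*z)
2*x**2*cos(x*z) - 24*x**2 + 2*z**2*cos(x*z) - 2*exp(y + z) - 3*sin(x)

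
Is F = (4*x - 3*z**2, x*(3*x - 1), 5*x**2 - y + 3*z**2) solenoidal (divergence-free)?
No, ∇·F = 6*z + 4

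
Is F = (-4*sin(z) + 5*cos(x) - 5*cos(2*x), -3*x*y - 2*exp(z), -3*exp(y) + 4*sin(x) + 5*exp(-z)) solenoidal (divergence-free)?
No, ∇·F = -3*x - 5*sin(x) + 10*sin(2*x) - 5*exp(-z)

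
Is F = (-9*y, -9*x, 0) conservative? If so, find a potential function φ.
Yes, F is conservative. φ = -9*x*y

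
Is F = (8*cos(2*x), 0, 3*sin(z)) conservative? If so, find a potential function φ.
Yes, F is conservative. φ = 4*sin(2*x) - 3*cos(z)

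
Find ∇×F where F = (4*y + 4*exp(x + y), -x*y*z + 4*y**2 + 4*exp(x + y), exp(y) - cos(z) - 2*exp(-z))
(x*y + exp(y), 0, -y*z - 4)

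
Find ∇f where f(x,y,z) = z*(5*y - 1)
(0, 5*z, 5*y - 1)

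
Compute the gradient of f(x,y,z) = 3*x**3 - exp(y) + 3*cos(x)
(9*x**2 - 3*sin(x), -exp(y), 0)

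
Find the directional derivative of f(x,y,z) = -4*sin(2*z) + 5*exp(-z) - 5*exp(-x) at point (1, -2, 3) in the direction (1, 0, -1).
sqrt(2)*(5 + 5*exp(2) + 8*exp(3)*cos(6))*exp(-3)/2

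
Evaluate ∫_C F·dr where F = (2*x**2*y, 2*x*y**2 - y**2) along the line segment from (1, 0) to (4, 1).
91/3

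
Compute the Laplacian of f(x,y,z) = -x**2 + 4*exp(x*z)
4*x**2*exp(x*z) + 4*z**2*exp(x*z) - 2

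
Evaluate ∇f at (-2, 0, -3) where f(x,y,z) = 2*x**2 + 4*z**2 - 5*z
(-8, 0, -29)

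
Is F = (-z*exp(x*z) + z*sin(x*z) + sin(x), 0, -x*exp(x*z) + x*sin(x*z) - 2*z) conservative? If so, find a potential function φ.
Yes, F is conservative. φ = -z**2 - exp(x*z) - cos(x) - cos(x*z)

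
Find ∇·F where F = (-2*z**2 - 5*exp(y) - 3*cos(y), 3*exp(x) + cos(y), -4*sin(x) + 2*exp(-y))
-sin(y)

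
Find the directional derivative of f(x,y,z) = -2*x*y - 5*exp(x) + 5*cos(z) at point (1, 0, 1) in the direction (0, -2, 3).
sqrt(13)*(4 - 15*sin(1))/13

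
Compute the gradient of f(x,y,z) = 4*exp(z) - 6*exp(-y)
(0, 6*exp(-y), 4*exp(z))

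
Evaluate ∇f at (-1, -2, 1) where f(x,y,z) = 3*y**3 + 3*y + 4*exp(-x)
(-4*E, 39, 0)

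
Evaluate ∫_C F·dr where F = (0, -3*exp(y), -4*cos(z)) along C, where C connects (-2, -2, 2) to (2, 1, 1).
-3*E - 4*sin(1) + 3*exp(-2) + 4*sin(2)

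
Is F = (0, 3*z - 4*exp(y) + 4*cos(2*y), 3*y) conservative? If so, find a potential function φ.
Yes, F is conservative. φ = 3*y*z - 4*exp(y) + 2*sin(2*y)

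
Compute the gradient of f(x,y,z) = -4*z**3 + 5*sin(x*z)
(5*z*cos(x*z), 0, 5*x*cos(x*z) - 12*z**2)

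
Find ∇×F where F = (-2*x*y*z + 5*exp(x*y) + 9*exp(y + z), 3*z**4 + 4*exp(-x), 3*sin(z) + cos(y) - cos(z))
(-12*z**3 - sin(y), -2*x*y + 9*exp(y + z), 2*x*z - 5*x*exp(x*y) - 9*exp(y + z) - 4*exp(-x))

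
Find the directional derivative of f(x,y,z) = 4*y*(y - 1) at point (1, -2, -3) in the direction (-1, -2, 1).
20*sqrt(6)/3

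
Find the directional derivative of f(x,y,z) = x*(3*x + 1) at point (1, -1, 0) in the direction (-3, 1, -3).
-21*sqrt(19)/19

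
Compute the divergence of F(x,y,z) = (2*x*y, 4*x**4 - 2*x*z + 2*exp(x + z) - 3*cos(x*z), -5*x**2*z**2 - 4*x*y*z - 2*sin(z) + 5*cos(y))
-10*x**2*z - 4*x*y + 2*y - 2*cos(z)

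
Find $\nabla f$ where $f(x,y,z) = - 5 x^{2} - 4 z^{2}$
(-10*x, 0, -8*z)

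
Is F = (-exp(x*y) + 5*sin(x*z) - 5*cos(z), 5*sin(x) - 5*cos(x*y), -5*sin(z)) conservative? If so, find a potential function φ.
No, ∇×F = (0, 5*x*cos(x*z) + 5*sin(z), x*exp(x*y) + 5*y*sin(x*y) + 5*cos(x)) ≠ 0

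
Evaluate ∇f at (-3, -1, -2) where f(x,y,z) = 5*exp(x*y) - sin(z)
(-5*exp(3), -15*exp(3), -cos(2))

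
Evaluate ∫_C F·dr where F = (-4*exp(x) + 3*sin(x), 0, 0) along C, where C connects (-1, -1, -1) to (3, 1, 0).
-4*exp(3) + 4*exp(-1) + 3*cos(1) - 3*cos(3)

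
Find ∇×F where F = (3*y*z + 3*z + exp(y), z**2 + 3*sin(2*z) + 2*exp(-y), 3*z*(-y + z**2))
(-5*z - 6*cos(2*z), 3*y + 3, -3*z - exp(y))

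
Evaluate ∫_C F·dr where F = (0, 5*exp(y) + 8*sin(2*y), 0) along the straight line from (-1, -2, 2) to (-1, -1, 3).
4*cos(4) - 5*exp(-2) - 4*cos(2) + 5*exp(-1)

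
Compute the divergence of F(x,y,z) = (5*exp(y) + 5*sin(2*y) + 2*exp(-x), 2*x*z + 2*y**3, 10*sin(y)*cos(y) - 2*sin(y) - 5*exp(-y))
6*y**2 - 2*exp(-x)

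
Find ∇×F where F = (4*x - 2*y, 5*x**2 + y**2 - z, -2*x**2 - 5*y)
(-4, 4*x, 10*x + 2)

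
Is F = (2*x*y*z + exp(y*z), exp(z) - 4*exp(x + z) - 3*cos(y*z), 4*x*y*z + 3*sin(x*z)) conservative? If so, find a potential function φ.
No, ∇×F = (4*x*z - 3*y*sin(y*z) - exp(z) + 4*exp(x + z), 2*x*y - 4*y*z + y*exp(y*z) - 3*z*cos(x*z), -2*x*z - z*exp(y*z) - 4*exp(x + z)) ≠ 0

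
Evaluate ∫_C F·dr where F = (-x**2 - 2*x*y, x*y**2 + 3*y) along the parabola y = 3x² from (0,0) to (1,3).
407/21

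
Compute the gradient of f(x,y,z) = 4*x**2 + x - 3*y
(8*x + 1, -3, 0)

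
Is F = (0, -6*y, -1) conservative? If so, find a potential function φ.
Yes, F is conservative. φ = -3*y**2 - z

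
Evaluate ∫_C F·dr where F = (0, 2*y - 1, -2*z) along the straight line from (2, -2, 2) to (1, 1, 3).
-11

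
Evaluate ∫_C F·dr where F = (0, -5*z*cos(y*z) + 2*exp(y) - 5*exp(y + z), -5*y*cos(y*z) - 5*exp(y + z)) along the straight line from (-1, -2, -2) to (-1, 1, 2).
-5*exp(3) - 5*sin(2) + 5*sin(4) - 2*exp(-2) + 5*exp(-4) + 2*E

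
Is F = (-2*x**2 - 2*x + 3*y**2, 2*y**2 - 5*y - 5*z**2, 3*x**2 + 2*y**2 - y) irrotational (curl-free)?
No, ∇×F = (4*y + 10*z - 1, -6*x, -6*y)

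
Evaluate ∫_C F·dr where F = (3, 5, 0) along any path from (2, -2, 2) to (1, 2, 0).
17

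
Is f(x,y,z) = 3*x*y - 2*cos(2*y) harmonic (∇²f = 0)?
No, ∇²f = 8*cos(2*y)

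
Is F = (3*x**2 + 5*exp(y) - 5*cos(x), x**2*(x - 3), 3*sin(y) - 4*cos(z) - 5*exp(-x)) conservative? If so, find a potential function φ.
No, ∇×F = (3*cos(y), -5*exp(-x), 3*x**2 - 6*x - 5*exp(y)) ≠ 0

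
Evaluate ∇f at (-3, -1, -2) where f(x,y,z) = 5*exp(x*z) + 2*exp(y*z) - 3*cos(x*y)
(-10*exp(6) - 3*sin(3), -4*exp(2) - 9*sin(3), (-15*exp(4) - 2)*exp(2))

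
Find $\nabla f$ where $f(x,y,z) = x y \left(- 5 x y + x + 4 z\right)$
(2*y*(-5*x*y + x + 2*z), x*(-10*x*y + x + 4*z), 4*x*y)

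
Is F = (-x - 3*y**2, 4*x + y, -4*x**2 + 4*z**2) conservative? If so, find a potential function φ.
No, ∇×F = (0, 8*x, 6*y + 4) ≠ 0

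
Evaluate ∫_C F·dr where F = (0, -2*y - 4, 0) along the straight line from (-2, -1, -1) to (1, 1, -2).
-8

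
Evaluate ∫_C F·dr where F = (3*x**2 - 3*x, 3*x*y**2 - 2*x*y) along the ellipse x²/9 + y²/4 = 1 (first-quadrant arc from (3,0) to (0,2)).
-43/2 + 9*pi/2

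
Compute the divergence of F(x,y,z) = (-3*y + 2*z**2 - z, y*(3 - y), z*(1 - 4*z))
-2*y - 8*z + 4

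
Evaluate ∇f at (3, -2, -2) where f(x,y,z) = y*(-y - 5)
(0, -1, 0)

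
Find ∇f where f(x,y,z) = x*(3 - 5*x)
(3 - 10*x, 0, 0)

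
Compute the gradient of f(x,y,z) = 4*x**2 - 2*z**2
(8*x, 0, -4*z)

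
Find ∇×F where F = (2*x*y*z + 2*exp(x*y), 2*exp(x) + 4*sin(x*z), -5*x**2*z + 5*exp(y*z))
(-4*x*cos(x*z) + 5*z*exp(y*z), 2*x*(y + 5*z), -2*x*z - 2*x*exp(x*y) + 4*z*cos(x*z) + 2*exp(x))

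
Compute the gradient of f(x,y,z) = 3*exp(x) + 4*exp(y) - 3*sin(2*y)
(3*exp(x), 4*exp(y) - 6*cos(2*y), 0)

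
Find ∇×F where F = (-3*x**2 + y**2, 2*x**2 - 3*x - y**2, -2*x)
(0, 2, 4*x - 2*y - 3)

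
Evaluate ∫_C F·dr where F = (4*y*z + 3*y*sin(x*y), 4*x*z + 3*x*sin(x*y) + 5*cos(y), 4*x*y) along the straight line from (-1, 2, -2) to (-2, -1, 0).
-16 - 5*sin(2) - 5*sin(1)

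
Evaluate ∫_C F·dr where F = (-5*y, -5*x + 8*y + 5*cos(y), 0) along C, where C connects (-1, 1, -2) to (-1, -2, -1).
-5*sin(2) - 5*sin(1) - 3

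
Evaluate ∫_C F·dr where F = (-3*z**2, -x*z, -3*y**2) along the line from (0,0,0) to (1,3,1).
-11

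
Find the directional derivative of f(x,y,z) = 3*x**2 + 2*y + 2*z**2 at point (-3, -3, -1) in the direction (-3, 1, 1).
52*sqrt(11)/11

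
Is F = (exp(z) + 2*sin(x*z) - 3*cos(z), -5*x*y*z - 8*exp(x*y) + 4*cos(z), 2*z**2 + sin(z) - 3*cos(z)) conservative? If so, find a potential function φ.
No, ∇×F = (5*x*y + 4*sin(z), 2*x*cos(x*z) + exp(z) + 3*sin(z), y*(-5*z - 8*exp(x*y))) ≠ 0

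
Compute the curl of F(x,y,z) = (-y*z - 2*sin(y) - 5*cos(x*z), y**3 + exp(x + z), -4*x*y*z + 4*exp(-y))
(-4*x*z - exp(x + z) - 4*exp(-y), 5*x*sin(x*z) + 4*y*z - y, z + exp(x + z) + 2*cos(y))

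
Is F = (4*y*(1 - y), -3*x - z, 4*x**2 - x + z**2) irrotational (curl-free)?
No, ∇×F = (1, 1 - 8*x, 8*y - 7)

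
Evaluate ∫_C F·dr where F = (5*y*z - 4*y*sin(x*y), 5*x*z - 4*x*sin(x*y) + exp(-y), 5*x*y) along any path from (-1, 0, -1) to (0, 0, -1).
0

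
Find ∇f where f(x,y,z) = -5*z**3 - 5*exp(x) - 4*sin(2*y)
(-5*exp(x), -8*cos(2*y), -15*z**2)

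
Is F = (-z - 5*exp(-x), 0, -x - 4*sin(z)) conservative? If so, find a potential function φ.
Yes, F is conservative. φ = -x*z + 4*cos(z) + 5*exp(-x)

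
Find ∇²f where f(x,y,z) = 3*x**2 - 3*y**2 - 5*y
0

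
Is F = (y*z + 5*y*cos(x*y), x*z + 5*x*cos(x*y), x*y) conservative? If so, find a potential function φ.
Yes, F is conservative. φ = x*y*z + 5*sin(x*y)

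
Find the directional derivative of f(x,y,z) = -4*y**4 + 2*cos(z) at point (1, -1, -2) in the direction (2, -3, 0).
-48*sqrt(13)/13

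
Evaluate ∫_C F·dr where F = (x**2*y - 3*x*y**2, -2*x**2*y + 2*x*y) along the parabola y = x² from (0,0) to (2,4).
-128/3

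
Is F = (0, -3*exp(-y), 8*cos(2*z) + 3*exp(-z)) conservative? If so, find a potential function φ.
Yes, F is conservative. φ = 4*sin(2*z) - 3*exp(-z) + 3*exp(-y)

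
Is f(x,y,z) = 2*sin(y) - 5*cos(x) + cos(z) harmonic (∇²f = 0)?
No, ∇²f = -2*sin(y) + 5*cos(x) - cos(z)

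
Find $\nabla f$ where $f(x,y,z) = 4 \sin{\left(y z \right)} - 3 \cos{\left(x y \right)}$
(3*y*sin(x*y), 3*x*sin(x*y) + 4*z*cos(y*z), 4*y*cos(y*z))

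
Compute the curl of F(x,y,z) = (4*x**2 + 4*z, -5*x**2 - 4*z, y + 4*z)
(5, 4, -10*x)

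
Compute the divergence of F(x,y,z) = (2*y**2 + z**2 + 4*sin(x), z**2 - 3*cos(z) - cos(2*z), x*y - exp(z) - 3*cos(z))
-exp(z) + 3*sin(z) + 4*cos(x)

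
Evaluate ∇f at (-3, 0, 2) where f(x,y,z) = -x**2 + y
(6, 1, 0)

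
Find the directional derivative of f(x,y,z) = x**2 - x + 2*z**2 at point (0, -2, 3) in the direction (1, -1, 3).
35*sqrt(11)/11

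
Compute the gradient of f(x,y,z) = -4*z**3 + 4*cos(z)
(0, 0, -12*z**2 - 4*sin(z))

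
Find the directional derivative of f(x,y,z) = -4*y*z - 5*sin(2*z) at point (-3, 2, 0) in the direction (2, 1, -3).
27*sqrt(14)/7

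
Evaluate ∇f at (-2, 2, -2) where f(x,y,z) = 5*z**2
(0, 0, -20)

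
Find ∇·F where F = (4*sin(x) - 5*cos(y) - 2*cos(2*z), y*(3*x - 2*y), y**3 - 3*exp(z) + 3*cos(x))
3*x - 4*y - 3*exp(z) + 4*cos(x)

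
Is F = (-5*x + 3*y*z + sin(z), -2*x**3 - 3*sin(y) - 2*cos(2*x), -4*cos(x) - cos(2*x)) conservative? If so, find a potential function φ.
No, ∇×F = (0, 3*y - 4*sin(x) - 2*sin(2*x) + cos(z), -6*x**2 - 3*z + 4*sin(2*x)) ≠ 0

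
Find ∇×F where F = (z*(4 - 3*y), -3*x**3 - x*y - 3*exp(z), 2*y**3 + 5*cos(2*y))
(6*y**2 + 3*exp(z) - 10*sin(2*y), 4 - 3*y, -9*x**2 - y + 3*z)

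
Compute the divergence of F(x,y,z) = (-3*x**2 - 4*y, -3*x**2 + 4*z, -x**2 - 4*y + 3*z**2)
-6*x + 6*z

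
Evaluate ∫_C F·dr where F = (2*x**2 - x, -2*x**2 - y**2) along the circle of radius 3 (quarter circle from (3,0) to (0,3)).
-117/2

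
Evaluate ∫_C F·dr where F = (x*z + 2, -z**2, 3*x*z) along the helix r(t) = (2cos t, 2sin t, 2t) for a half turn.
-56 + 18*pi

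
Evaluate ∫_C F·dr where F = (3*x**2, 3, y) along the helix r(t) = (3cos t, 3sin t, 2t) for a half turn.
-42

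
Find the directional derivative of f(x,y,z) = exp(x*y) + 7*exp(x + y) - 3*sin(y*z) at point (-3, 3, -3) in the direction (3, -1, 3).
2*sqrt(19)*(6 + 7*exp(9) - 18*exp(9)*cos(9))*exp(-9)/19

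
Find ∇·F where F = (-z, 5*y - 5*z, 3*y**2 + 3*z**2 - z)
6*z + 4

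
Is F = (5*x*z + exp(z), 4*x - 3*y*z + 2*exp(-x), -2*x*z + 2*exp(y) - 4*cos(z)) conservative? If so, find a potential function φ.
No, ∇×F = (3*y + 2*exp(y), 5*x + 2*z + exp(z), 4 - 2*exp(-x)) ≠ 0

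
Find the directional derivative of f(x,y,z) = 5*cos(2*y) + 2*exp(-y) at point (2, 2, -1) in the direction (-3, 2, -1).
-2*sqrt(14)*(5*exp(2)*sin(4) + 1)*exp(-2)/7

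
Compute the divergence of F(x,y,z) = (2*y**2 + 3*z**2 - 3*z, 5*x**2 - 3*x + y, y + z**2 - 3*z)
2*z - 2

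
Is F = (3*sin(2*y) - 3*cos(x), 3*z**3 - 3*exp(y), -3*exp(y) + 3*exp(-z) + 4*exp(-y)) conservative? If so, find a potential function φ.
No, ∇×F = (-9*z**2 + sinh(y) - 7*cosh(y), 0, -6*cos(2*y)) ≠ 0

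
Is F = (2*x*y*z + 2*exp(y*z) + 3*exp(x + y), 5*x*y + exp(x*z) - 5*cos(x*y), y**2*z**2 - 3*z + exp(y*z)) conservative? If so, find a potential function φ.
No, ∇×F = (-x*exp(x*z) + 2*y*z**2 + z*exp(y*z), 2*y*(x + exp(y*z)), -2*x*z + 5*y*sin(x*y) + 5*y + z*exp(x*z) - 2*z*exp(y*z) - 3*exp(x + y)) ≠ 0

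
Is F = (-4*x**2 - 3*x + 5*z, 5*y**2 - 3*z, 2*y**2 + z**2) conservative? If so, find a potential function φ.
No, ∇×F = (4*y + 3, 5, 0) ≠ 0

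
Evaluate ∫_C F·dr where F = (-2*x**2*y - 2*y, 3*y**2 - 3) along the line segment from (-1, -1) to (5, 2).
-120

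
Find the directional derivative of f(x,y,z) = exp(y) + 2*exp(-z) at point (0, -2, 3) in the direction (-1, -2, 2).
2*(-E - 2)*exp(-3)/3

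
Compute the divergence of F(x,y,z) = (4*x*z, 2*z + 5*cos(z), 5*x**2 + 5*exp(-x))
4*z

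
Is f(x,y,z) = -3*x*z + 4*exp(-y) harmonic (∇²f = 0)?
No, ∇²f = 4*exp(-y)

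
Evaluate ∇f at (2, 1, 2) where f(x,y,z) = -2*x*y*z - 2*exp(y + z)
(-4, -2*exp(3) - 8, -2*exp(3) - 4)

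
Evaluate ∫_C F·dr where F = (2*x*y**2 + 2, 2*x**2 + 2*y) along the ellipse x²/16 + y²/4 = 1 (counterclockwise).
0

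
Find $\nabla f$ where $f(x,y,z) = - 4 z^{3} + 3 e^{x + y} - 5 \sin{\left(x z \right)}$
(-5*z*cos(x*z) + 3*exp(x + y), 3*exp(x + y), -5*x*cos(x*z) - 12*z**2)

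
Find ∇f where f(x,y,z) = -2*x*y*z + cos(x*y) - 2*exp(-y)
(-y*(2*z + sin(x*y)), -2*x*z - x*sin(x*y) + 2*exp(-y), -2*x*y)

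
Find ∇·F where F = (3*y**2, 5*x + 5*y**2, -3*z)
10*y - 3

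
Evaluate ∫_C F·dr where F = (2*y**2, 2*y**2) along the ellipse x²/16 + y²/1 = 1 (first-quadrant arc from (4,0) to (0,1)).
-14/3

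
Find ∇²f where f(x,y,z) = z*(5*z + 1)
10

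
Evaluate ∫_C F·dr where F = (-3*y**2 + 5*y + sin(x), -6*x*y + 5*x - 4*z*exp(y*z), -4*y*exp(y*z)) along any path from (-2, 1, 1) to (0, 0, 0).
-1 + cos(2) + 4*E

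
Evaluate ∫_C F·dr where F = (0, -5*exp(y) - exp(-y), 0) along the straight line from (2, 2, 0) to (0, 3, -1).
(5*(1 - E)*exp(5) - E + 1)*exp(-3)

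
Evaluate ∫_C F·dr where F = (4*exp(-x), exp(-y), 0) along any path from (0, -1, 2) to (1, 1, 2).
-5*exp(-1) + E + 4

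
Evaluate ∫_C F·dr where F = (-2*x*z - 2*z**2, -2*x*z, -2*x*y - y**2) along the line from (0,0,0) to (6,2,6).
-392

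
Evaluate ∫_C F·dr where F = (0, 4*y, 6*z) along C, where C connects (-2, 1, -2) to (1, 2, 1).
-3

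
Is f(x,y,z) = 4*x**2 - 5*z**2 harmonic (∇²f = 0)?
No, ∇²f = -2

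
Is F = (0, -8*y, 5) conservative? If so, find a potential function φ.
Yes, F is conservative. φ = -4*y**2 + 5*z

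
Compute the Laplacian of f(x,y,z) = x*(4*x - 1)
8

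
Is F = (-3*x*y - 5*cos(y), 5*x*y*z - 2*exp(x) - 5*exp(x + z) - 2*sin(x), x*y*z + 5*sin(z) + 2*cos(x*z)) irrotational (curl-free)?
No, ∇×F = (-5*x*y + x*z + 5*exp(x + z), z*(-y + 2*sin(x*z)), 3*x + 5*y*z - 2*exp(x) - 5*exp(x + z) - 5*sin(y) - 2*cos(x))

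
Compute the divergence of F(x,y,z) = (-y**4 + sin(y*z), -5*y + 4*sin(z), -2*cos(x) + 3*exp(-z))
-5 - 3*exp(-z)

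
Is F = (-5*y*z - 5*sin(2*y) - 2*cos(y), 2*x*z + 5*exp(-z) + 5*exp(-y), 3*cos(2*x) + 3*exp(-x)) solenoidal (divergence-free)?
No, ∇·F = -5*exp(-y)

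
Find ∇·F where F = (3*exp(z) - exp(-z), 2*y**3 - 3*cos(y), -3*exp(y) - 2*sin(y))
6*y**2 + 3*sin(y)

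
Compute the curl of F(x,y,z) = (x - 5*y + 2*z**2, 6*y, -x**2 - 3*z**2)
(0, 2*x + 4*z, 5)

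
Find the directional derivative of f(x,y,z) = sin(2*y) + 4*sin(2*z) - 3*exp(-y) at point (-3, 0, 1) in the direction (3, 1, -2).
sqrt(14)*(5 - 16*cos(2))/14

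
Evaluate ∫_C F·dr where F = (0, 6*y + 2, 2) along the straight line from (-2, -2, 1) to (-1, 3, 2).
27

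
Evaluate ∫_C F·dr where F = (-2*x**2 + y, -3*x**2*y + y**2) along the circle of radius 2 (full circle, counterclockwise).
-4*pi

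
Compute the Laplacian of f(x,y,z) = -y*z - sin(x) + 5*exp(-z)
sin(x) + 5*exp(-z)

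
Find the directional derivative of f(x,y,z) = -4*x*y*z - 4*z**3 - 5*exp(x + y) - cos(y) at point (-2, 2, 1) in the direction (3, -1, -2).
-sqrt(14)*(sin(2) + 50)/14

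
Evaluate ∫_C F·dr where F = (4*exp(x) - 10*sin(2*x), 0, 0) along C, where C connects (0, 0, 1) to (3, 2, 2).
-9 + 5*cos(6) + 4*exp(3)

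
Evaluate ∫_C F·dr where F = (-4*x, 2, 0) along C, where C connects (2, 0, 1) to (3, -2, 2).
-14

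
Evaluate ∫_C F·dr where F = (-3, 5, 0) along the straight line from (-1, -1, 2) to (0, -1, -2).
-3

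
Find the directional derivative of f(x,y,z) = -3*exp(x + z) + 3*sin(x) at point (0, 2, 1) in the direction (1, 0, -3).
3*sqrt(10)*(1 + 2*E)/10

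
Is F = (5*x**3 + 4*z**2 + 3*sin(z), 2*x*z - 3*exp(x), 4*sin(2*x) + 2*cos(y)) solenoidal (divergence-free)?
No, ∇·F = 15*x**2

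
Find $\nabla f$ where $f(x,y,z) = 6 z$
(0, 0, 6)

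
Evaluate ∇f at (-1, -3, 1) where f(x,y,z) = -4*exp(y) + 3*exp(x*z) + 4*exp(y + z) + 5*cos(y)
(3*exp(-1), -4*exp(-3) + 4*exp(-2) + 5*sin(3), (4 - 3*E)*exp(-2))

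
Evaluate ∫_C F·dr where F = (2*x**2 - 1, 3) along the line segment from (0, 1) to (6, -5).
120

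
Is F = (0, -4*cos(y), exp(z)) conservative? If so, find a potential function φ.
Yes, F is conservative. φ = exp(z) - 4*sin(y)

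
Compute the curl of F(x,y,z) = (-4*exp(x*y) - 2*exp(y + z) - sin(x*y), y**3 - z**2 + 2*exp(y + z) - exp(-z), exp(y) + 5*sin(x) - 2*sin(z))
(2*z + exp(y) - 2*exp(y + z) - exp(-z), -2*exp(y + z) - 5*cos(x), 4*x*exp(x*y) + x*cos(x*y) + 2*exp(y + z))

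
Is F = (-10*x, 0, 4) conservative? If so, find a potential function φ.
Yes, F is conservative. φ = -5*x**2 + 4*z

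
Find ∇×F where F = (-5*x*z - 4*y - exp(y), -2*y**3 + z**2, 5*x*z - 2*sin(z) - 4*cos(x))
(-2*z, -5*x - 5*z - 4*sin(x), exp(y) + 4)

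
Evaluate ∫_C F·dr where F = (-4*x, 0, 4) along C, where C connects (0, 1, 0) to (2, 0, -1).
-12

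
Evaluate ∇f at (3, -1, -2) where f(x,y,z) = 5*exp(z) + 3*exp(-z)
(0, 0, (5 - 3*exp(4))*exp(-2))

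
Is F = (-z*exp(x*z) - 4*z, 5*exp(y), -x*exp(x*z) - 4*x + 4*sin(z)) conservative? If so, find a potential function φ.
Yes, F is conservative. φ = -4*x*z + 5*exp(y) - exp(x*z) - 4*cos(z)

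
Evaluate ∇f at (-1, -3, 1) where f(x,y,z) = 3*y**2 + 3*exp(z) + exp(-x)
(-E, -18, 3*E)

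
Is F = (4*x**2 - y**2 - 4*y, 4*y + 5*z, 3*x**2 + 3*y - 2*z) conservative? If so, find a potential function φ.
No, ∇×F = (-2, -6*x, 2*y + 4) ≠ 0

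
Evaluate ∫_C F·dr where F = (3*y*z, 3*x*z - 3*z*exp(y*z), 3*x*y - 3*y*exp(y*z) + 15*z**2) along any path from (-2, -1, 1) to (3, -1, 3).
-3*exp(-3) + 3*exp(-1) + 97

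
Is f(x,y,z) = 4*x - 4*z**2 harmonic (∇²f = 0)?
No, ∇²f = -8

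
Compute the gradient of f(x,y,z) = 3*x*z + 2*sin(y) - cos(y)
(3*z, sin(y) + 2*cos(y), 3*x)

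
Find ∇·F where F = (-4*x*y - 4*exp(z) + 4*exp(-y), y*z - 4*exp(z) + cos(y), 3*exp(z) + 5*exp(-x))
-4*y + z + 3*exp(z) - sin(y)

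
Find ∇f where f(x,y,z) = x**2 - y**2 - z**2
(2*x, -2*y, -2*z)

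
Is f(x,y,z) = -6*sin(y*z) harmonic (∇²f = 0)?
No, ∇²f = 6*(y**2 + z**2)*sin(y*z)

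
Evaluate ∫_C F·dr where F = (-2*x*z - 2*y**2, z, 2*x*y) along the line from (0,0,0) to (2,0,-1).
8/3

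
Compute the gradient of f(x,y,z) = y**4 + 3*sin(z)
(0, 4*y**3, 3*cos(z))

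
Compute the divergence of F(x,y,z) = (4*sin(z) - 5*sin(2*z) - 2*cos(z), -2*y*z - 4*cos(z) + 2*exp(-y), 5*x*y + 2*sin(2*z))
-2*z + 4*cos(2*z) - 2*exp(-y)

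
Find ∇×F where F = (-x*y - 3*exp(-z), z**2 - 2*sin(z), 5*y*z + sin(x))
(3*z + 2*cos(z), -cos(x) + 3*exp(-z), x)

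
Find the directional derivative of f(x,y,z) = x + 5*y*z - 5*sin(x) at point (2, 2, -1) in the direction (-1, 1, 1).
sqrt(3)*(5*cos(2) + 4)/3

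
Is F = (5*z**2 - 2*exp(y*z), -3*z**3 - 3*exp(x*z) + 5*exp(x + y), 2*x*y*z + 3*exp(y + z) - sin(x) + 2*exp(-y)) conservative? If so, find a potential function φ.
No, ∇×F = (2*x*z + 3*x*exp(x*z) + 9*z**2 + 3*exp(y + z) - 2*exp(-y), -2*y*z - 2*y*exp(y*z) + 10*z + cos(x), -3*z*exp(x*z) + 2*z*exp(y*z) + 5*exp(x + y)) ≠ 0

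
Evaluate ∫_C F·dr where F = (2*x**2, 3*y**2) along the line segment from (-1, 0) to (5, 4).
148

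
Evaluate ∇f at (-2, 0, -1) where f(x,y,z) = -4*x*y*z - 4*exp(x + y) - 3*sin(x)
(-4*exp(-2) - 3*cos(2), -8 - 4*exp(-2), 0)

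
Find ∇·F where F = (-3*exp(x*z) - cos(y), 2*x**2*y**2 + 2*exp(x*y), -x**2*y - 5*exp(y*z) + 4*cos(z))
4*x**2*y + 2*x*exp(x*y) - 5*y*exp(y*z) - 3*z*exp(x*z) - 4*sin(z)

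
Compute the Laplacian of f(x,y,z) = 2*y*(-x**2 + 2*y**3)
4*y*(12*y - 1)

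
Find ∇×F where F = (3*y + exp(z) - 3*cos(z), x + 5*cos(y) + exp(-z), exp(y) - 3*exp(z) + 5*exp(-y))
(exp(y) + exp(-z) - 5*exp(-y), exp(z) + 3*sin(z), -2)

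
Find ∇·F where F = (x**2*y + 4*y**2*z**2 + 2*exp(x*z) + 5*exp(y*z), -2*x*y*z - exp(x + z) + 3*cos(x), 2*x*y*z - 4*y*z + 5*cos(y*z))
4*x*y - 2*x*z - 5*y*sin(y*z) - 4*y + 2*z*exp(x*z)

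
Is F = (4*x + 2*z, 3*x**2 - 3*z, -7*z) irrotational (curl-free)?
No, ∇×F = (3, 2, 6*x)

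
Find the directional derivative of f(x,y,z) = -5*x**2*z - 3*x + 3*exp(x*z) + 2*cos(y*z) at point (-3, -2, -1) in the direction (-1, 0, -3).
3*sqrt(10)*(-2*sin(2) + 28 + 5*exp(3))/5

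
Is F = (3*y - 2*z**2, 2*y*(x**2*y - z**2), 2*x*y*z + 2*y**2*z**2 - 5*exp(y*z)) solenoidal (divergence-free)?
No, ∇·F = 4*x**2*y + 2*x*y + 4*y**2*z - 5*y*exp(y*z) - 2*z**2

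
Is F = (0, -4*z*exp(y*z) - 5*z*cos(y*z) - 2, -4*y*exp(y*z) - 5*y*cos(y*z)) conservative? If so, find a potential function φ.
Yes, F is conservative. φ = -2*y - 4*exp(y*z) - 5*sin(y*z)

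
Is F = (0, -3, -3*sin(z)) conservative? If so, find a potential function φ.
Yes, F is conservative. φ = -3*y + 3*cos(z)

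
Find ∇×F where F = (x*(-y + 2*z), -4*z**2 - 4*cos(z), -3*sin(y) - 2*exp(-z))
(8*z - 4*sin(z) - 3*cos(y), 2*x, x)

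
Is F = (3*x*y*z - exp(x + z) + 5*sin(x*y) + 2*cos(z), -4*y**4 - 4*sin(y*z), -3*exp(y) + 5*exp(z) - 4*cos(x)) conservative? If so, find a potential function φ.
No, ∇×F = (4*y*cos(y*z) - 3*exp(y), 3*x*y - exp(x + z) - 4*sin(x) - 2*sin(z), -x*(3*z + 5*cos(x*y))) ≠ 0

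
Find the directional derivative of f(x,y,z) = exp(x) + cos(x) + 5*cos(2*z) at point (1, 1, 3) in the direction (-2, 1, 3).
sqrt(14)*(-E + sin(1) - 15*sin(6))/7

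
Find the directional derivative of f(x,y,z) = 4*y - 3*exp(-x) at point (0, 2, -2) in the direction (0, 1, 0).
4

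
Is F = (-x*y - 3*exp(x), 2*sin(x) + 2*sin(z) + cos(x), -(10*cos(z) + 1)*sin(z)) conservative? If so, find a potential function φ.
No, ∇×F = (-2*cos(z), 0, x - sin(x) + 2*cos(x)) ≠ 0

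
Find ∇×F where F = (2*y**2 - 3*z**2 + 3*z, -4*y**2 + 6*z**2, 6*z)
(-12*z, 3 - 6*z, -4*y)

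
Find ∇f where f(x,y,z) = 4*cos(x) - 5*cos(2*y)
(-4*sin(x), 10*sin(2*y), 0)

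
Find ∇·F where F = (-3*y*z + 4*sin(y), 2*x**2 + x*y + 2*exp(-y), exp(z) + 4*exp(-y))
x + exp(z) - 2*exp(-y)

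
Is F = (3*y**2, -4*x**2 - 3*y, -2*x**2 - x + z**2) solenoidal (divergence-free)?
No, ∇·F = 2*z - 3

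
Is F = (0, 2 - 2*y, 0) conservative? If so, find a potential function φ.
Yes, F is conservative. φ = y*(2 - y)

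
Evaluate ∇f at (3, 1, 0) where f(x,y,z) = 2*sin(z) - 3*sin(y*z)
(0, 0, -1)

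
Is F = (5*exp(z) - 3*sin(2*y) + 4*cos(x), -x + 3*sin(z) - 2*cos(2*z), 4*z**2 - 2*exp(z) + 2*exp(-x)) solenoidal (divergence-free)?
No, ∇·F = 8*z - 2*exp(z) - 4*sin(x)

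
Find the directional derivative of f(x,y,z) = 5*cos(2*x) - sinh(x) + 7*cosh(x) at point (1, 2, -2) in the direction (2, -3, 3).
-sqrt(22)*(-7*sinh(1) + cosh(1) + 10*sin(2))/11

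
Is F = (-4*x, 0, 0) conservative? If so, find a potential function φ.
Yes, F is conservative. φ = -2*x**2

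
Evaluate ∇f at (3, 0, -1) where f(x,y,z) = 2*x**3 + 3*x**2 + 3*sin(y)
(72, 3, 0)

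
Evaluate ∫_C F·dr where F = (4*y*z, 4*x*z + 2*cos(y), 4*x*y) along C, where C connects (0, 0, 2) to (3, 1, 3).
2*sin(1) + 36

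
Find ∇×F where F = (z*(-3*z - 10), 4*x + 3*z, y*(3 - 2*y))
(-4*y, -6*z - 10, 4)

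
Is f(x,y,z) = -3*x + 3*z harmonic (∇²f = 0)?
Yes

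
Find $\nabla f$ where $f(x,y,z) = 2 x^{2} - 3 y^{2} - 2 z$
(4*x, -6*y, -2)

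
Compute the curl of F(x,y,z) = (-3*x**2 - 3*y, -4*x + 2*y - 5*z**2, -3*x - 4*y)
(10*z - 4, 3, -1)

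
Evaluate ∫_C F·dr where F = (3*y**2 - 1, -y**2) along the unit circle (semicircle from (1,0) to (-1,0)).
-2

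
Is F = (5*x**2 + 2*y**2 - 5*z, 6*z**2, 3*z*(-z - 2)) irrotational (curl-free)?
No, ∇×F = (-12*z, -5, -4*y)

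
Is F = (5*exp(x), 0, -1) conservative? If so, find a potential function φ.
Yes, F is conservative. φ = -z + 5*exp(x)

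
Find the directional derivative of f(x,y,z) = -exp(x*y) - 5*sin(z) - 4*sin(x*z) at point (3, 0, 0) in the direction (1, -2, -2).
40/3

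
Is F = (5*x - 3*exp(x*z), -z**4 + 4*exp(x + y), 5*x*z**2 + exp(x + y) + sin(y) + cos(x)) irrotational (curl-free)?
No, ∇×F = (4*z**3 + exp(x + y) + cos(y), -3*x*exp(x*z) - 5*z**2 - exp(x + y) + sin(x), 4*exp(x + y))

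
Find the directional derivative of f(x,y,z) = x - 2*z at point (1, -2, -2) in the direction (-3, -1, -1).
-sqrt(11)/11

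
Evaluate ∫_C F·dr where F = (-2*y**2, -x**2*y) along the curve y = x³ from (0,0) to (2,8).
-928/7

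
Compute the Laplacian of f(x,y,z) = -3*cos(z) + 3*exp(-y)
3*cos(z) + 3*exp(-y)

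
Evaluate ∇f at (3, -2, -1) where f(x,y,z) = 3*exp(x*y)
(-6*exp(-6), 9*exp(-6), 0)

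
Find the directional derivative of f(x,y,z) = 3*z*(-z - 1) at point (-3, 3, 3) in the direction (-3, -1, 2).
-3*sqrt(14)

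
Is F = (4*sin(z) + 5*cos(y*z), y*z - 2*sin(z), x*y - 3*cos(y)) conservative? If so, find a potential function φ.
No, ∇×F = (x - y + 3*sin(y) + 2*cos(z), -5*y*sin(y*z) - y + 4*cos(z), 5*z*sin(y*z)) ≠ 0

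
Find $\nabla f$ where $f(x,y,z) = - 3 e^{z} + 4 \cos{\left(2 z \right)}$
(0, 0, -3*exp(z) - 8*sin(2*z))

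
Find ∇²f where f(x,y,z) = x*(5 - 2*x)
-4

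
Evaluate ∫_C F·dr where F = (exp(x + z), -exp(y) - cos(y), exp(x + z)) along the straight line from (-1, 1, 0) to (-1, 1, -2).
(1 - exp(2))*exp(-3)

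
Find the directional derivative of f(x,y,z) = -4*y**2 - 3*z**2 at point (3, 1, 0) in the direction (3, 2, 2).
-16*sqrt(17)/17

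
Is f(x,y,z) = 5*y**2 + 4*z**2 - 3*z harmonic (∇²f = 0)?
No, ∇²f = 18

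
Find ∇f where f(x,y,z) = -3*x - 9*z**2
(-3, 0, -18*z)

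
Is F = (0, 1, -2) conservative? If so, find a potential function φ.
Yes, F is conservative. φ = y - 2*z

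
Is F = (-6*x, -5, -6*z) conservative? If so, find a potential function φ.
Yes, F is conservative. φ = -3*x**2 - 5*y - 3*z**2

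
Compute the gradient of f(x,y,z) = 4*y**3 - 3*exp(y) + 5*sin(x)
(5*cos(x), 12*y**2 - 3*exp(y), 0)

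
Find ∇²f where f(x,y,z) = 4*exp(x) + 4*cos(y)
4*exp(x) - 4*cos(y)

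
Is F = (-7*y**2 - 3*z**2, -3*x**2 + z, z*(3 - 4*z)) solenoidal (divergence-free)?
No, ∇·F = 3 - 8*z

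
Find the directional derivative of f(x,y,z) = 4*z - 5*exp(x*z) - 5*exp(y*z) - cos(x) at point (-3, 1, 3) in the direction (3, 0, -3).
sqrt(2)*(-4*exp(9) - exp(9)*sin(3) - 30 + 5*exp(12))*exp(-9)/2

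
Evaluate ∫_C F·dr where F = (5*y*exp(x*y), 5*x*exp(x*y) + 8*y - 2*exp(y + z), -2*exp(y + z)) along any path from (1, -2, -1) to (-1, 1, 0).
-12 - 2*E - 5*exp(-2) + 2*exp(-3) + 5*exp(-1)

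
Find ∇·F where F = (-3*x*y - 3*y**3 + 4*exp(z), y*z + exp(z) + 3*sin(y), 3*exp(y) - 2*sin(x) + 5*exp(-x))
-3*y + z + 3*cos(y)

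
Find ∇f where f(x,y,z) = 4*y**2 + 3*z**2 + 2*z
(0, 8*y, 6*z + 2)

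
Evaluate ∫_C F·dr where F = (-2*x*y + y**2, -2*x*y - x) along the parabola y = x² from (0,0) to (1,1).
-53/30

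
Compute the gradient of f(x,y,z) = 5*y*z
(0, 5*z, 5*y)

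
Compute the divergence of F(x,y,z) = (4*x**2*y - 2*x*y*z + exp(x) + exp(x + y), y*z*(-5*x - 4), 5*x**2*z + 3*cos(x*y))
5*x**2 + 8*x*y - 2*y*z - z*(5*x + 4) + exp(x) + exp(x + y)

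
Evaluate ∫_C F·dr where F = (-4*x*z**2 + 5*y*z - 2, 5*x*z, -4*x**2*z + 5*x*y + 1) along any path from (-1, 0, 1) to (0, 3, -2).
-3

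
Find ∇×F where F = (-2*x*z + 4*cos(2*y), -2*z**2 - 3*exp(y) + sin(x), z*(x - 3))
(4*z, -2*x - z, 8*sin(2*y) + cos(x))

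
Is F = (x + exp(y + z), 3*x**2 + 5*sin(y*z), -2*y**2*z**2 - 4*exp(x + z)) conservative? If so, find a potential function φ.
No, ∇×F = (-y*(4*z**2 + 5*cos(y*z)), 4*exp(x + z) + exp(y + z), 6*x - exp(y + z)) ≠ 0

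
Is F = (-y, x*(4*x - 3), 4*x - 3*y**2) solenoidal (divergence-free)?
Yes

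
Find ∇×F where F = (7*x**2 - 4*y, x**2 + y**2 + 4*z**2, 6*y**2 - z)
(12*y - 8*z, 0, 2*x + 4)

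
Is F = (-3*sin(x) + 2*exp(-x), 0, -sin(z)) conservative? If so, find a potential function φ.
Yes, F is conservative. φ = 3*cos(x) + cos(z) - 2*exp(-x)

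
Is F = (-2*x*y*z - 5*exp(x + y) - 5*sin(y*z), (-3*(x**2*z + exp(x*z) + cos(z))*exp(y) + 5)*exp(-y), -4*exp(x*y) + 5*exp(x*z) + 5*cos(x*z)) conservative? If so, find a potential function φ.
No, ∇×F = (3*x**2 - 4*x*exp(x*y) + 3*x*exp(x*z) - 3*sin(z), -2*x*y + 4*y*exp(x*y) - 5*y*cos(y*z) - 5*z*exp(x*z) + 5*z*sin(x*z), -4*x*z - 3*z*exp(x*z) + 5*z*cos(y*z) + 5*exp(x + y)) ≠ 0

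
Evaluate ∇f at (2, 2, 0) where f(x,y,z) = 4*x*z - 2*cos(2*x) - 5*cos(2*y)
(4*sin(4), 10*sin(4), 8)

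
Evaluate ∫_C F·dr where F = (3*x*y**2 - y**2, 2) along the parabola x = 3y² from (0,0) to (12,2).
556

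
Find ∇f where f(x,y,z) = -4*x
(-4, 0, 0)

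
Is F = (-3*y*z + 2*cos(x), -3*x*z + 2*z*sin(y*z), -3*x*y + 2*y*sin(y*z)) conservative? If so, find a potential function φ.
Yes, F is conservative. φ = -3*x*y*z + 2*sin(x) - 2*cos(y*z)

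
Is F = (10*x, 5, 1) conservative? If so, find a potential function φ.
Yes, F is conservative. φ = 5*x**2 + 5*y + z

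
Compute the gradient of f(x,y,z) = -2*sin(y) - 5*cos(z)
(0, -2*cos(y), 5*sin(z))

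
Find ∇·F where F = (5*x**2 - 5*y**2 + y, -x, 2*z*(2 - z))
10*x - 4*z + 4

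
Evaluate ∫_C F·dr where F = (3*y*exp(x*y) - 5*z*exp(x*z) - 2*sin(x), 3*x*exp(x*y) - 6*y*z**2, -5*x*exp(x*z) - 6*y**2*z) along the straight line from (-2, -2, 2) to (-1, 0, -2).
-3*exp(4) - 5*exp(2) + 5*exp(-4) - 2*cos(2) + 2*cos(1) + 51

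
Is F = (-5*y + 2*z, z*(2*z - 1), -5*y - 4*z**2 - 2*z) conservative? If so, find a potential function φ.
No, ∇×F = (-4*z - 4, 2, 5) ≠ 0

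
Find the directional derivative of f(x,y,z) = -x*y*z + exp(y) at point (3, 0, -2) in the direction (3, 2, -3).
7*sqrt(22)/11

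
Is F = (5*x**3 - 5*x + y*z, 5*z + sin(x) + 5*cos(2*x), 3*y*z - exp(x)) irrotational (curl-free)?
No, ∇×F = (3*z - 5, y + exp(x), -z - 10*sin(2*x) + cos(x))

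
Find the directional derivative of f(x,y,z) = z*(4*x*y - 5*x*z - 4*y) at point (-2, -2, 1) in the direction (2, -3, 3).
71*sqrt(22)/11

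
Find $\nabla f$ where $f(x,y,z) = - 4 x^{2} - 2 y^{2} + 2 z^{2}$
(-8*x, -4*y, 4*z)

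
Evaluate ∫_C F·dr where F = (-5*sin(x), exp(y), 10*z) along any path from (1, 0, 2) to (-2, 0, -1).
-15 - 5*cos(1) + 5*cos(2)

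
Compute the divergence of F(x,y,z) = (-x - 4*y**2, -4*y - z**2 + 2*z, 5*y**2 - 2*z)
-7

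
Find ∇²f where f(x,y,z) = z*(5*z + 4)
10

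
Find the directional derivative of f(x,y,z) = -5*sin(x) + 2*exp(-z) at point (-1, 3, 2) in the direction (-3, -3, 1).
sqrt(19)*(-2 + 15*exp(2)*cos(1))*exp(-2)/19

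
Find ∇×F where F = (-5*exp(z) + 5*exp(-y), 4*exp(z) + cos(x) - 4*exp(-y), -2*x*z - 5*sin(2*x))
(-4*exp(z), 2*z - 5*exp(z) + 10*cos(2*x), -sin(x) + 5*exp(-y))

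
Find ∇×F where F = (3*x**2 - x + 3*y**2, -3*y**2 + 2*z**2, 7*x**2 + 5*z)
(-4*z, -14*x, -6*y)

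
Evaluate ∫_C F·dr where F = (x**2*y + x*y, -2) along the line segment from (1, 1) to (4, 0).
47/4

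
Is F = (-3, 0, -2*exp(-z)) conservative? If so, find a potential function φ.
Yes, F is conservative. φ = -3*x + 2*exp(-z)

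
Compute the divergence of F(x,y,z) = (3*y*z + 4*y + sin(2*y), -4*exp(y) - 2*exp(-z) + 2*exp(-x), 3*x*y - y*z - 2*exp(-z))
-y - 4*exp(y) + 2*exp(-z)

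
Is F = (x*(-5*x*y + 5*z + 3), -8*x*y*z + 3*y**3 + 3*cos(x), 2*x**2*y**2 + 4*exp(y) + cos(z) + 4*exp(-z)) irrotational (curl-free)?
No, ∇×F = (4*x**2*y + 8*x*y + 4*exp(y), x*(5 - 4*y**2), 5*x**2 - 8*y*z - 3*sin(x))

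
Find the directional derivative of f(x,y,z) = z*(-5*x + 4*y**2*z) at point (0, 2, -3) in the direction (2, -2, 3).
-546*sqrt(17)/17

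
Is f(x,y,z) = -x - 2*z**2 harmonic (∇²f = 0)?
No, ∇²f = -4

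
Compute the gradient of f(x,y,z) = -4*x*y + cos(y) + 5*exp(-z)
(-4*y, -4*x - sin(y), -5*exp(-z))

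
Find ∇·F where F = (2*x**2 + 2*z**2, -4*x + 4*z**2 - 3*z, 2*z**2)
4*x + 4*z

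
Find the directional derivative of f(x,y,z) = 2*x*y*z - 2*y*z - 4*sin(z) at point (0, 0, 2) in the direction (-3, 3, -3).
4*sqrt(3)*(-1 + cos(2))/3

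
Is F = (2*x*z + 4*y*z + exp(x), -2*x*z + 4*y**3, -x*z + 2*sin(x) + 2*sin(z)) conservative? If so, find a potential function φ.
No, ∇×F = (2*x, 2*x + 4*y + z - 2*cos(x), -6*z) ≠ 0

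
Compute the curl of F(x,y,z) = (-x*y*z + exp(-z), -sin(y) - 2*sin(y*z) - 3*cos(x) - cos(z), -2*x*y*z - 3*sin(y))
(-2*x*z + 2*y*cos(y*z) - sin(z) - 3*cos(y), -x*y + 2*y*z - exp(-z), x*z + 3*sin(x))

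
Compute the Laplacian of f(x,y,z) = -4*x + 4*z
0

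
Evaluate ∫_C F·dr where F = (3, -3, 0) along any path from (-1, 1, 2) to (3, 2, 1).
9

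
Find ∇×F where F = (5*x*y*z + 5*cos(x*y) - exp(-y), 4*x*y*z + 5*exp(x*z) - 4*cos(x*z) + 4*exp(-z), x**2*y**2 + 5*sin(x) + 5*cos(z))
((x*(2*x*y - 4*y - 5*exp(x*z) - 4*sin(x*z))*exp(z) + 4)*exp(-z), -2*x*y**2 + 5*x*y - 5*cos(x), -5*x*z + 5*x*sin(x*y) + 4*y*z + 5*z*exp(x*z) + 4*z*sin(x*z) - exp(-y))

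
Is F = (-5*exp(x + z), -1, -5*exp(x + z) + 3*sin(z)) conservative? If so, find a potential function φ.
Yes, F is conservative. φ = -y - 5*exp(x + z) - 3*cos(z)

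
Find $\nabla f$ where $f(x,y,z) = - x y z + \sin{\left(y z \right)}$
(-y*z, z*(-x + cos(y*z)), y*(-x + cos(y*z)))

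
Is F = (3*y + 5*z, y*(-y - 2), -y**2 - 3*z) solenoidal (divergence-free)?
No, ∇·F = -2*y - 5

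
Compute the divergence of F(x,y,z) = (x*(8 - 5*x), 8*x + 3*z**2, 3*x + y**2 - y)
8 - 10*x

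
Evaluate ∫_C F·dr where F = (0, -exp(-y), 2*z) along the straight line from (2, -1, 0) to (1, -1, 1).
1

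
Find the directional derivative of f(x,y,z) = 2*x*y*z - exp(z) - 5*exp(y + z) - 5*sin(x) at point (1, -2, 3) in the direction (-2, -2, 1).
-exp(3)/3 + 10*cos(1)/3 + 8/3 + 5*E/3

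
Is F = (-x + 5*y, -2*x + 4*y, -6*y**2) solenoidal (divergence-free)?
No, ∇·F = 3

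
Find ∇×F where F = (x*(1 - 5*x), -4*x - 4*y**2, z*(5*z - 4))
(0, 0, -4)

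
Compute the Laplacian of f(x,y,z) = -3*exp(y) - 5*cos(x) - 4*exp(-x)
-3*exp(y) + 5*cos(x) - 4*exp(-x)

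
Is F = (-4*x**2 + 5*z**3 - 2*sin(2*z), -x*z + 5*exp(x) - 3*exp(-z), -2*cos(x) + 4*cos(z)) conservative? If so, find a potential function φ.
No, ∇×F = (x - 3*exp(-z), 15*z**2 - 2*sin(x) - 4*cos(2*z), -z + 5*exp(x)) ≠ 0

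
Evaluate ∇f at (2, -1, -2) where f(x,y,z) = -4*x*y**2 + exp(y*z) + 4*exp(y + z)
(-4, -2*exp(2) + 4*exp(-3) + 16, (4 - exp(5))*exp(-3))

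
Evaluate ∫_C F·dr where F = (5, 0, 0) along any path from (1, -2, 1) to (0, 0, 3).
-5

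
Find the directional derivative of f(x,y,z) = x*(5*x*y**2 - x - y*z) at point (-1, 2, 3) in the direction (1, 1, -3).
-27*sqrt(11)/11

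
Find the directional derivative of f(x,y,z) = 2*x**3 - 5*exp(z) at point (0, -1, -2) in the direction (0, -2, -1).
sqrt(5)*exp(-2)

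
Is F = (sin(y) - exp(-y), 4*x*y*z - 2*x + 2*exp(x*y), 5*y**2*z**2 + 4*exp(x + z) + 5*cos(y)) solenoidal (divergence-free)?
No, ∇·F = 4*x*z + 2*x*exp(x*y) + 10*y**2*z + 4*exp(x + z)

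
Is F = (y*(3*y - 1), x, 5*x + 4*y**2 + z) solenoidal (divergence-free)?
No, ∇·F = 1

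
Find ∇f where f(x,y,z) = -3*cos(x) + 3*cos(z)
(3*sin(x), 0, -3*sin(z))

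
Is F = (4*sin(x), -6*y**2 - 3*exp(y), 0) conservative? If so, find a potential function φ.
Yes, F is conservative. φ = -2*y**3 - 3*exp(y) - 4*cos(x)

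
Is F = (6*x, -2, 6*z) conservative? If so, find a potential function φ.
Yes, F is conservative. φ = 3*x**2 - 2*y + 3*z**2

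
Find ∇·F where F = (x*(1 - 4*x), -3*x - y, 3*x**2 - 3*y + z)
1 - 8*x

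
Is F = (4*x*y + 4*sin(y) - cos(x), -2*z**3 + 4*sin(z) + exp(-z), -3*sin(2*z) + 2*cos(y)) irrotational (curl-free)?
No, ∇×F = (6*z**2 - 2*sin(y) - 4*cos(z) + exp(-z), 0, -4*x - 4*cos(y))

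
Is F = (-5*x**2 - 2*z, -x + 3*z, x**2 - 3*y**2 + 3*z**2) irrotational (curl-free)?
No, ∇×F = (-6*y - 3, -2*x - 2, -1)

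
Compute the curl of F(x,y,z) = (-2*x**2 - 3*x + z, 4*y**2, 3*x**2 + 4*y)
(4, 1 - 6*x, 0)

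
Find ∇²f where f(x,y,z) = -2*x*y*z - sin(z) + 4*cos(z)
sin(z) - 4*cos(z)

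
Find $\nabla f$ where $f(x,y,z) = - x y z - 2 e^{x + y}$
(-y*z - 2*exp(x + y), -x*z - 2*exp(x + y), -x*y)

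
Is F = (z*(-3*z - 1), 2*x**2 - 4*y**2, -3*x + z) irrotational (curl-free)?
No, ∇×F = (0, 2 - 6*z, 4*x)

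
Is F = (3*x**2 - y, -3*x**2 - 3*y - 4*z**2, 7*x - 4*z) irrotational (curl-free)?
No, ∇×F = (8*z, -7, 1 - 6*x)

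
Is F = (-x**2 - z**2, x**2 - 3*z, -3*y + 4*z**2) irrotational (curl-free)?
No, ∇×F = (0, -2*z, 2*x)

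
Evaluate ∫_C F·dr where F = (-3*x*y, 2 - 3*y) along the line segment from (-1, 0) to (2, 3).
-21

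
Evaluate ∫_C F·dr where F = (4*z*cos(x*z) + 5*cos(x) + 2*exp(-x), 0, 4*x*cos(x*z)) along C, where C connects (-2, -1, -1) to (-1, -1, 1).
-9*sin(1) - 2*E + sin(2) + 2*exp(2)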